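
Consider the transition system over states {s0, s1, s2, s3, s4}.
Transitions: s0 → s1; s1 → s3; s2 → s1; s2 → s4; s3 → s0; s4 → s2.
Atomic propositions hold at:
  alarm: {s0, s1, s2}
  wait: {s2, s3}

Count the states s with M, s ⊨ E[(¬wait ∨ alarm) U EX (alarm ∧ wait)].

2

Sat(¬wait) = {s0, s1, s4}
Sat(¬wait ∨ alarm) = {s0, s1, s2, s4}
Sat(alarm ∧ wait) = {s2}
Sat(EX (alarm ∧ wait)) = {s : some successor in {s2}} = {s4}
E[(¬wait ∨ alarm) U EX (alarm ∧ wait)]: least fixpoint, start Z0 = Sat(EX (alarm ∧ wait)) = {s4}, add states in Sat(¬wait ∨ alarm) with some successor in Z. Z1 = {s2, s4}; fixed.
Sat(E[(¬wait ∨ alarm) U EX (alarm ∧ wait)]) = {s2, s4}
|Sat(E[(¬wait ∨ alarm) U EX (alarm ∧ wait)])| = |{s2, s4}| = 2.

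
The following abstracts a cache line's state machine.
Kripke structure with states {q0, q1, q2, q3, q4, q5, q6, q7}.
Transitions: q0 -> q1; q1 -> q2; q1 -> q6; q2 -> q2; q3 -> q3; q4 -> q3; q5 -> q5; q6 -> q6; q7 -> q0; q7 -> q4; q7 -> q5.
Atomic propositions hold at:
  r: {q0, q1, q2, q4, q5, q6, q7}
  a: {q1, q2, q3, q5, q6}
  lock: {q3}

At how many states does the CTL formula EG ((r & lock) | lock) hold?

Sat(r & lock) = ∅
Sat((r & lock) | lock) = {q3}
EG ((r & lock) | lock): greatest fixpoint, start Z0 = {q3}, keep only states in Sat with some successor in Z. Already a fixed point.
Sat(EG ((r & lock) | lock)) = {q3}
|Sat(EG ((r & lock) | lock))| = |{q3}| = 1.

1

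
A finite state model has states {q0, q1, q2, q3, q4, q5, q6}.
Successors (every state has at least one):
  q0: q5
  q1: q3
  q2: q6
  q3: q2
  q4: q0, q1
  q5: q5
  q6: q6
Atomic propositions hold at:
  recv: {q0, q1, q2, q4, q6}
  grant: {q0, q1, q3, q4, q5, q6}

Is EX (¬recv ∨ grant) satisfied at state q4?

Sat(¬recv) = {q3, q5}
Sat(¬recv ∨ grant) = {q0, q1, q3, q4, q5, q6}
Sat(EX (¬recv ∨ grant)) = {s : some successor in {q0, q1, q3, q4, q5, q6}} = {q0, q1, q2, q4, q5, q6}
q4 ∈ Sat(EX (¬recv ∨ grant)) = {q0, q1, q2, q4, q5, q6}, so the formula holds at q4.

Yes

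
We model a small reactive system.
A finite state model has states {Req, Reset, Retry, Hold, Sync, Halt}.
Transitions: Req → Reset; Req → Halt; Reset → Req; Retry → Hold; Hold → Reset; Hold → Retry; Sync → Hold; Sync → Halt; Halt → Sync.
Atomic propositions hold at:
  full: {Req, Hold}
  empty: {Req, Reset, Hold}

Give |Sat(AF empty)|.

AF empty: least fixpoint, start Z0 = {Req, Reset, Hold}, add states with every successor in Z. Z1 = {Req, Reset, Retry, Hold}; fixed.
Sat(AF empty) = {Req, Reset, Retry, Hold}
|Sat(AF empty)| = |{Req, Reset, Retry, Hold}| = 4.

4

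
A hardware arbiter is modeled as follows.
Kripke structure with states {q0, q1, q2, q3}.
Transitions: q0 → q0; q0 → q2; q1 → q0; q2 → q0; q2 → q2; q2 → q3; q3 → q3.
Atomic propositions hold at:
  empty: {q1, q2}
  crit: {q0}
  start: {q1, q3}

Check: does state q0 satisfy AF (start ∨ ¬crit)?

No

Sat(¬crit) = {q1, q2, q3}
Sat(start ∨ ¬crit) = {q1, q2, q3}
AF (start ∨ ¬crit): least fixpoint, start Z0 = {q1, q2, q3}, add states with every successor in Z. Already a fixed point.
Sat(AF (start ∨ ¬crit)) = {q1, q2, q3}
q0 ∉ Sat(AF (start ∨ ¬crit)) = {q1, q2, q3}, so the formula does not hold at q0.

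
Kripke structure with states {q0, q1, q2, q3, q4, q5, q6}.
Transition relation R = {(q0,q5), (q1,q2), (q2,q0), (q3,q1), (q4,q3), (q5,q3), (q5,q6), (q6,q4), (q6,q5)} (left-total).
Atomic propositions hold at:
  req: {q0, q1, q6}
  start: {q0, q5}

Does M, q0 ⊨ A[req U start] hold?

A[req U start]: least fixpoint, start Z0 = Sat(start) = {q0, q5}, add states in Sat(req) with every successor in Z. Already a fixed point.
Sat(A[req U start]) = {q0, q5}
q0 ∈ Sat(A[req U start]) = {q0, q5}, so the formula holds at q0.

Yes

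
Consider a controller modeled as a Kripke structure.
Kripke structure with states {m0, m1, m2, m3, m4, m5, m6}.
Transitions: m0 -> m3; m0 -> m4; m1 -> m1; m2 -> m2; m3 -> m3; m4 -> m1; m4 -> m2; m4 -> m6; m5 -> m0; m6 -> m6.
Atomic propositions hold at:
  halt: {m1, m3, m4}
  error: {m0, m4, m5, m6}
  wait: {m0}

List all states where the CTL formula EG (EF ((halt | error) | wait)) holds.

Sat(halt | error) = {m0, m1, m3, m4, m5, m6}
Sat((halt | error) | wait) = {m0, m1, m3, m4, m5, m6}
EF ((halt | error) | wait): least fixpoint, start Z0 = {m0, m1, m3, m4, m5, m6}, add states with some successor in Z. Already a fixed point.
Sat(EF ((halt | error) | wait)) = {m0, m1, m3, m4, m5, m6}
EG (EF ((halt | error) | wait)): greatest fixpoint, start Z0 = {m0, m1, m3, m4, m5, m6}, keep only states in Sat with some successor in Z. Already a fixed point.
Sat(EG (EF ((halt | error) | wait))) = {m0, m1, m3, m4, m5, m6}

{m0, m1, m3, m4, m5, m6}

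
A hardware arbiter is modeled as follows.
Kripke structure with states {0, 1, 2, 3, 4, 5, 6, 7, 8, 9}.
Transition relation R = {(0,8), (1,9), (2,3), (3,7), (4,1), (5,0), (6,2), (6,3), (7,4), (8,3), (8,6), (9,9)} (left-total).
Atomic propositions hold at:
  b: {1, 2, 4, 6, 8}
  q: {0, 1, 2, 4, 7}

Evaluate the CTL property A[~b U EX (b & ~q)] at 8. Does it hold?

Yes

Sat(~b) = {0, 3, 5, 7, 9}
Sat(~q) = {3, 5, 6, 8, 9}
Sat(b & ~q) = {6, 8}
Sat(EX (b & ~q)) = {s : some successor in {6, 8}} = {0, 8}
A[~b U EX (b & ~q)]: least fixpoint, start Z0 = Sat(EX (b & ~q)) = {0, 8}, add states in Sat(~b) with every successor in Z. Z1 = {0, 5, 8}; fixed.
Sat(A[~b U EX (b & ~q)]) = {0, 5, 8}
8 ∈ Sat(A[~b U EX (b & ~q)]) = {0, 5, 8}, so the formula holds at 8.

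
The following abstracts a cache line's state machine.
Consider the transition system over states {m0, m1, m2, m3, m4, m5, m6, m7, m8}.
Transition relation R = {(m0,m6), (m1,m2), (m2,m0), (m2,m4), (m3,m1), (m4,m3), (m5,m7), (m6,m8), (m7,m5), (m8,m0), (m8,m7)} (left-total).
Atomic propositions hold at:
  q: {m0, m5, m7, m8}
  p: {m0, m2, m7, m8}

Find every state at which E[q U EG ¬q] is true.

Sat(¬q) = {m1, m2, m3, m4, m6}
EG ¬q: greatest fixpoint, start Z0 = {m1, m2, m3, m4, m6}, keep only states in Sat with some successor in Z. Z1 = {m1, m2, m3, m4}; fixed.
Sat(EG ¬q) = {m1, m2, m3, m4}
E[q U EG ¬q]: least fixpoint, start Z0 = Sat(EG ¬q) = {m1, m2, m3, m4}, add states in Sat(q) with some successor in Z. Already a fixed point.
Sat(E[q U EG ¬q]) = {m1, m2, m3, m4}

{m1, m2, m3, m4}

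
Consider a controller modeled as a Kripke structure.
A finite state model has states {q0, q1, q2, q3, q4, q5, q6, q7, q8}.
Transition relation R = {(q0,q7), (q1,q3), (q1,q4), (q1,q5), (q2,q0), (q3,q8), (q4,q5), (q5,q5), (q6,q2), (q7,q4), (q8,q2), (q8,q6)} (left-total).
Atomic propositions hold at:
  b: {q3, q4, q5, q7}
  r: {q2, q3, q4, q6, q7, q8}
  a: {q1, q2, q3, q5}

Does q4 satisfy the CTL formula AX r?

No

Sat(AX r) = {s : every successor in {q2, q3, q4, q6, q7, q8}} = {q0, q3, q6, q7, q8}
q4 ∉ Sat(AX r) = {q0, q3, q6, q7, q8}, so the formula does not hold at q4.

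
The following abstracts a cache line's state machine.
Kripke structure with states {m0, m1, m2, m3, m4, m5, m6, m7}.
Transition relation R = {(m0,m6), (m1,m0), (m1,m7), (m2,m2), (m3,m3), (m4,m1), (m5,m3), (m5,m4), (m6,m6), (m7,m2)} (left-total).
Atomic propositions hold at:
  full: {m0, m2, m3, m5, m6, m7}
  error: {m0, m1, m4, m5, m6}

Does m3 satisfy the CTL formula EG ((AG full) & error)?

No

AG full: greatest fixpoint, start Z0 = {m0, m2, m3, m5, m6, m7}, keep only states in Sat with every successor in Z. Z1 = {m0, m2, m3, m6, m7}; fixed.
Sat(AG full) = {m0, m2, m3, m6, m7}
Sat((AG full) & error) = {m0, m6}
EG ((AG full) & error): greatest fixpoint, start Z0 = {m0, m6}, keep only states in Sat with some successor in Z. Already a fixed point.
Sat(EG ((AG full) & error)) = {m0, m6}
m3 ∉ Sat(EG ((AG full) & error)) = {m0, m6}, so the formula does not hold at m3.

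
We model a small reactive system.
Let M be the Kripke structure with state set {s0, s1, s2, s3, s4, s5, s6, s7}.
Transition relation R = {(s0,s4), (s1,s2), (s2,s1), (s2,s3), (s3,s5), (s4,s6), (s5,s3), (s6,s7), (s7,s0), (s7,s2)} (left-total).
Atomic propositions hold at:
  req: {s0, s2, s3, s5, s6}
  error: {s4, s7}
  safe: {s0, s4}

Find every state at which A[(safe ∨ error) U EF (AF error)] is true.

Sat(safe ∨ error) = {s0, s4, s7}
AF error: least fixpoint, start Z0 = {s4, s7}, add states with every successor in Z. Z1 = {s0, s4, s6, s7}; fixed.
Sat(AF error) = {s0, s4, s6, s7}
EF (AF error): least fixpoint, start Z0 = {s0, s4, s6, s7}, add states with some successor in Z. Already a fixed point.
Sat(EF (AF error)) = {s0, s4, s6, s7}
A[(safe ∨ error) U EF (AF error)]: least fixpoint, start Z0 = Sat(EF (AF error)) = {s0, s4, s6, s7}, add states in Sat(safe ∨ error) with every successor in Z. Already a fixed point.
Sat(A[(safe ∨ error) U EF (AF error)]) = {s0, s4, s6, s7}

{s0, s4, s6, s7}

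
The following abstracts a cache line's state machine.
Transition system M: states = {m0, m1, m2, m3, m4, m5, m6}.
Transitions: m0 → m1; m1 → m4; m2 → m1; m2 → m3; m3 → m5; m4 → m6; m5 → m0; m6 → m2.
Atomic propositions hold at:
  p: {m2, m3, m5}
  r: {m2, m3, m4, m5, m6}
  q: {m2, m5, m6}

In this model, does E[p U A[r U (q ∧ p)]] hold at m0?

No

Sat(q ∧ p) = {m2, m5}
A[r U (q ∧ p)]: least fixpoint, start Z0 = Sat((q ∧ p)) = {m2, m5}, add states in Sat(r) with every successor in Z. Z1 = {m2, m3, m5, m6}; Z2 = {m2, m3, m4, m5, m6}; fixed.
Sat(A[r U (q ∧ p)]) = {m2, m3, m4, m5, m6}
E[p U A[r U (q ∧ p)]]: least fixpoint, start Z0 = Sat(A[r U (q ∧ p)]) = {m2, m3, m4, m5, m6}, add states in Sat(p) with some successor in Z. Already a fixed point.
Sat(E[p U A[r U (q ∧ p)]]) = {m2, m3, m4, m5, m6}
m0 ∉ Sat(E[p U A[r U (q ∧ p)]]) = {m2, m3, m4, m5, m6}, so the formula does not hold at m0.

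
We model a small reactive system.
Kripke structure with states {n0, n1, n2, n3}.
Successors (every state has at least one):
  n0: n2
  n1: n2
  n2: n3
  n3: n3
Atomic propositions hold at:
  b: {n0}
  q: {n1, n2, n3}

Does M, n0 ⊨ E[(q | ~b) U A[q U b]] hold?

Sat(~b) = {n1, n2, n3}
Sat(q | ~b) = {n1, n2, n3}
A[q U b]: least fixpoint, start Z0 = Sat(b) = {n0}, add states in Sat(q) with every successor in Z. Already a fixed point.
Sat(A[q U b]) = {n0}
E[(q | ~b) U A[q U b]]: least fixpoint, start Z0 = Sat(A[q U b]) = {n0}, add states in Sat(q | ~b) with some successor in Z. Already a fixed point.
Sat(E[(q | ~b) U A[q U b]]) = {n0}
n0 ∈ Sat(E[(q | ~b) U A[q U b]]) = {n0}, so the formula holds at n0.

Yes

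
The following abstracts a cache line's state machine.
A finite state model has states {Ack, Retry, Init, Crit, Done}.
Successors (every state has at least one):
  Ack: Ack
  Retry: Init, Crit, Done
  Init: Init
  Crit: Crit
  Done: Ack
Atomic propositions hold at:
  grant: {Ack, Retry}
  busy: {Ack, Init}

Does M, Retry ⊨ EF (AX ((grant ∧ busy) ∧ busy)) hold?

Yes

Sat(grant ∧ busy) = {Ack}
Sat((grant ∧ busy) ∧ busy) = {Ack}
Sat(AX ((grant ∧ busy) ∧ busy)) = {s : every successor in {Ack}} = {Ack, Done}
EF (AX ((grant ∧ busy) ∧ busy)): least fixpoint, start Z0 = {Ack, Done}, add states with some successor in Z. Z1 = {Ack, Retry, Done}; fixed.
Sat(EF (AX ((grant ∧ busy) ∧ busy))) = {Ack, Retry, Done}
Retry ∈ Sat(EF (AX ((grant ∧ busy) ∧ busy))) = {Ack, Retry, Done}, so the formula holds at Retry.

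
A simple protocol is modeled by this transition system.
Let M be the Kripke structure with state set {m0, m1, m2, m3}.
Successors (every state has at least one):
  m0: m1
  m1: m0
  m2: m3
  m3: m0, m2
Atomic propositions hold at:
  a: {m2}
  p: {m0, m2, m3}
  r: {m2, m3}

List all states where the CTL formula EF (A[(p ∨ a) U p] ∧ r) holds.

Sat(p ∨ a) = {m0, m2, m3}
A[(p ∨ a) U p]: least fixpoint, start Z0 = Sat(p) = {m0, m2, m3}, add states in Sat(p ∨ a) with every successor in Z. Already a fixed point.
Sat(A[(p ∨ a) U p]) = {m0, m2, m3}
Sat(A[(p ∨ a) U p] ∧ r) = {m2, m3}
EF (A[(p ∨ a) U p] ∧ r): least fixpoint, start Z0 = {m2, m3}, add states with some successor in Z. Already a fixed point.
Sat(EF (A[(p ∨ a) U p] ∧ r)) = {m2, m3}

{m2, m3}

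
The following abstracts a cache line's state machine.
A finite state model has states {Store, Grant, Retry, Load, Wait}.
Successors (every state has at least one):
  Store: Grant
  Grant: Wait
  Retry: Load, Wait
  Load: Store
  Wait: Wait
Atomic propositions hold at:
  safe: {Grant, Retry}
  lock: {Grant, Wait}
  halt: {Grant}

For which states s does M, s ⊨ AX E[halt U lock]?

{Store, Grant, Wait}

E[halt U lock]: least fixpoint, start Z0 = Sat(lock) = {Grant, Wait}, add states in Sat(halt) with some successor in Z. Already a fixed point.
Sat(E[halt U lock]) = {Grant, Wait}
Sat(AX E[halt U lock]) = {s : every successor in {Grant, Wait}} = {Store, Grant, Wait}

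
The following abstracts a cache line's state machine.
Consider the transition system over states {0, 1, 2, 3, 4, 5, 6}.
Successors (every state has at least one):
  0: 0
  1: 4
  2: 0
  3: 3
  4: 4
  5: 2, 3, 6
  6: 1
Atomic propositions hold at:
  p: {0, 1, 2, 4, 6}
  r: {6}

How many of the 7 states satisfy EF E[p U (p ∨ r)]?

Sat(p ∨ r) = {0, 1, 2, 4, 6}
E[p U (p ∨ r)]: least fixpoint, start Z0 = Sat((p ∨ r)) = {0, 1, 2, 4, 6}, add states in Sat(p) with some successor in Z. Already a fixed point.
Sat(E[p U (p ∨ r)]) = {0, 1, 2, 4, 6}
EF E[p U (p ∨ r)]: least fixpoint, start Z0 = {0, 1, 2, 4, 6}, add states with some successor in Z. Z1 = {0, 1, 2, 4, 5, 6}; fixed.
Sat(EF E[p U (p ∨ r)]) = {0, 1, 2, 4, 5, 6}
|Sat(EF E[p U (p ∨ r)])| = |{0, 1, 2, 4, 5, 6}| = 6.

6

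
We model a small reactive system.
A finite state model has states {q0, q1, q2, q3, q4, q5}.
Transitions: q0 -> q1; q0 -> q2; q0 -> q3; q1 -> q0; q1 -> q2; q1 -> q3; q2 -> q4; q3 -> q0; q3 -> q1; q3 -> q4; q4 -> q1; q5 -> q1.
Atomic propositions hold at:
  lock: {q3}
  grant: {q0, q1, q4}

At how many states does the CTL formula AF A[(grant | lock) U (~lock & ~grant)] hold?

2

Sat(grant | lock) = {q0, q1, q3, q4}
Sat(~lock) = {q0, q1, q2, q4, q5}
Sat(~grant) = {q2, q3, q5}
Sat(~lock & ~grant) = {q2, q5}
A[(grant | lock) U (~lock & ~grant)]: least fixpoint, start Z0 = Sat((~lock & ~grant)) = {q2, q5}, add states in Sat(grant | lock) with every successor in Z. Already a fixed point.
Sat(A[(grant | lock) U (~lock & ~grant)]) = {q2, q5}
AF A[(grant | lock) U (~lock & ~grant)]: least fixpoint, start Z0 = {q2, q5}, add states with every successor in Z. Already a fixed point.
Sat(AF A[(grant | lock) U (~lock & ~grant)]) = {q2, q5}
|Sat(AF A[(grant | lock) U (~lock & ~grant)])| = |{q2, q5}| = 2.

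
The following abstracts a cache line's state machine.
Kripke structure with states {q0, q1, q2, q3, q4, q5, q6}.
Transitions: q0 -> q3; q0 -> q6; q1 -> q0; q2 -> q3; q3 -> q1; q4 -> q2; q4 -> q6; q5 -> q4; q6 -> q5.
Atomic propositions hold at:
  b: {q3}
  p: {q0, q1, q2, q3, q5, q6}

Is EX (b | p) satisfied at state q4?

Sat(b | p) = {q0, q1, q2, q3, q5, q6}
Sat(EX (b | p)) = {s : some successor in {q0, q1, q2, q3, q5, q6}} = {q0, q1, q2, q3, q4, q6}
q4 ∈ Sat(EX (b | p)) = {q0, q1, q2, q3, q4, q6}, so the formula holds at q4.

Yes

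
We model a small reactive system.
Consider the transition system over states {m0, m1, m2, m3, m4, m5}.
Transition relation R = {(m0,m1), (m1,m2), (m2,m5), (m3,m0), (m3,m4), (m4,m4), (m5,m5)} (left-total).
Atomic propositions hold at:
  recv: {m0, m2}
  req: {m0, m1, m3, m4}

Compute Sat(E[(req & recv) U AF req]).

Sat(req & recv) = {m0}
AF req: least fixpoint, start Z0 = {m0, m1, m3, m4}, add states with every successor in Z. Already a fixed point.
Sat(AF req) = {m0, m1, m3, m4}
E[(req & recv) U AF req]: least fixpoint, start Z0 = Sat(AF req) = {m0, m1, m3, m4}, add states in Sat(req & recv) with some successor in Z. Already a fixed point.
Sat(E[(req & recv) U AF req]) = {m0, m1, m3, m4}

{m0, m1, m3, m4}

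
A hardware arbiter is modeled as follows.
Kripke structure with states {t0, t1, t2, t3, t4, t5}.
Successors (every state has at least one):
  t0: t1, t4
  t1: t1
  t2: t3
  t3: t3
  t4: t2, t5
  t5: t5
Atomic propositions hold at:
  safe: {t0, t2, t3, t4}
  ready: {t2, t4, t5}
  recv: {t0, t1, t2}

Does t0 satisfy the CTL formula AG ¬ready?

No

Sat(¬ready) = {t0, t1, t3}
AG ¬ready: greatest fixpoint, start Z0 = {t0, t1, t3}, keep only states in Sat with every successor in Z. Z1 = {t1, t3}; fixed.
Sat(AG ¬ready) = {t1, t3}
t0 ∉ Sat(AG ¬ready) = {t1, t3}, so the formula does not hold at t0.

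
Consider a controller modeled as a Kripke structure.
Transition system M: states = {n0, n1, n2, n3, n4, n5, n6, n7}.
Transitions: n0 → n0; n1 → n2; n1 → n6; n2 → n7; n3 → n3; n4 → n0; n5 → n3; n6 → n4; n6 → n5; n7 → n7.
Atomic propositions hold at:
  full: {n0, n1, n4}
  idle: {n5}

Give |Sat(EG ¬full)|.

Sat(¬full) = {n2, n3, n5, n6, n7}
EG ¬full: greatest fixpoint, start Z0 = {n2, n3, n5, n6, n7}, keep only states in Sat with some successor in Z. Already a fixed point.
Sat(EG ¬full) = {n2, n3, n5, n6, n7}
|Sat(EG ¬full)| = |{n2, n3, n5, n6, n7}| = 5.

5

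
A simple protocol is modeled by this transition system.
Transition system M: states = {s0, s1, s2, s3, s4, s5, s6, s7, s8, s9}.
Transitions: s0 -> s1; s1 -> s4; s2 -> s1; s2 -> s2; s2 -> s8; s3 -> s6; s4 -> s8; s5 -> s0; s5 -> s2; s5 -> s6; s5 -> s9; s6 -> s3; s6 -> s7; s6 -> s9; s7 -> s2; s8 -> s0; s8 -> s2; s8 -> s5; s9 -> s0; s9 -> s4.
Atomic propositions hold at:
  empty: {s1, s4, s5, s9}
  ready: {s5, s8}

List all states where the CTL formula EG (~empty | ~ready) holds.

Sat(~empty) = {s0, s2, s3, s6, s7, s8}
Sat(~ready) = {s0, s1, s2, s3, s4, s6, s7, s9}
Sat(~empty | ~ready) = {s0, s1, s2, s3, s4, s6, s7, s8, s9}
EG (~empty | ~ready): greatest fixpoint, start Z0 = {s0, s1, s2, s3, s4, s6, s7, s8, s9}, keep only states in Sat with some successor in Z. Already a fixed point.
Sat(EG (~empty | ~ready)) = {s0, s1, s2, s3, s4, s6, s7, s8, s9}

{s0, s1, s2, s3, s4, s6, s7, s8, s9}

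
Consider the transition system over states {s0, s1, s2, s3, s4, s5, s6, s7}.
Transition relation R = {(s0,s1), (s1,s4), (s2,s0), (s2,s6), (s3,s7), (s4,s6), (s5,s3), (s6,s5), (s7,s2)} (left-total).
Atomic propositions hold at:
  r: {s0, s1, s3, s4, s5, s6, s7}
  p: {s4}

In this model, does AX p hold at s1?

Yes

Sat(AX p) = {s : every successor in {s4}} = {s1}
s1 ∈ Sat(AX p) = {s1}, so the formula holds at s1.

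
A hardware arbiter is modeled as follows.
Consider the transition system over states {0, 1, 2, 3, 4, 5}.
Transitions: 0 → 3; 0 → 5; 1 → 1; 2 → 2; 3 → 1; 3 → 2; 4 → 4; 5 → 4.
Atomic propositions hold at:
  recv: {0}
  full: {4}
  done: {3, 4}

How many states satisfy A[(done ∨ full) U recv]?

1

Sat(done ∨ full) = {3, 4}
A[(done ∨ full) U recv]: least fixpoint, start Z0 = Sat(recv) = {0}, add states in Sat(done ∨ full) with every successor in Z. Already a fixed point.
Sat(A[(done ∨ full) U recv]) = {0}
|Sat(A[(done ∨ full) U recv])| = |{0}| = 1.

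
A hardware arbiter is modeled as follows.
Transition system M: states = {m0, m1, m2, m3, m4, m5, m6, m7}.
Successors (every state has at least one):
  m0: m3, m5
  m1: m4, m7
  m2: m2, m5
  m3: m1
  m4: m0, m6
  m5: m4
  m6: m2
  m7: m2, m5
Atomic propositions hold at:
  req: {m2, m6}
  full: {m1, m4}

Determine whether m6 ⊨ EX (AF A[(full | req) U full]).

Sat(full | req) = {m1, m2, m4, m6}
A[(full | req) U full]: least fixpoint, start Z0 = Sat(full) = {m1, m4}, add states in Sat(full | req) with every successor in Z. Already a fixed point.
Sat(A[(full | req) U full]) = {m1, m4}
AF A[(full | req) U full]: least fixpoint, start Z0 = {m1, m4}, add states with every successor in Z. Z1 = {m1, m3, m4, m5}; Z2 = {m0, m1, m3, m4, m5}; fixed.
Sat(AF A[(full | req) U full]) = {m0, m1, m3, m4, m5}
Sat(EX (AF A[(full | req) U full])) = {s : some successor in {m0, m1, m3, m4, m5}} = {m0, m1, m2, m3, m4, m5, m7}
m6 ∉ Sat(EX (AF A[(full | req) U full])) = {m0, m1, m2, m3, m4, m5, m7}, so the formula does not hold at m6.

No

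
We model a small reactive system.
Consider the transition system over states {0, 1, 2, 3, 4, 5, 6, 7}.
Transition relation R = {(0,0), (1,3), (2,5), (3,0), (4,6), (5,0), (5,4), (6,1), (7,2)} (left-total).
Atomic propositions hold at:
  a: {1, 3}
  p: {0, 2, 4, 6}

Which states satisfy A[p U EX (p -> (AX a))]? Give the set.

Sat(AX a) = {s : every successor in {1, 3}} = {1, 6}
Sat(p -> (AX a)) = {1, 3, 5, 6, 7}
Sat(EX (p -> (AX a))) = {s : some successor in {1, 3, 5, 6, 7}} = {1, 2, 4, 6}
A[p U EX (p -> (AX a))]: least fixpoint, start Z0 = Sat(EX (p -> (AX a))) = {1, 2, 4, 6}, add states in Sat(p) with every successor in Z. Already a fixed point.
Sat(A[p U EX (p -> (AX a))]) = {1, 2, 4, 6}

{1, 2, 4, 6}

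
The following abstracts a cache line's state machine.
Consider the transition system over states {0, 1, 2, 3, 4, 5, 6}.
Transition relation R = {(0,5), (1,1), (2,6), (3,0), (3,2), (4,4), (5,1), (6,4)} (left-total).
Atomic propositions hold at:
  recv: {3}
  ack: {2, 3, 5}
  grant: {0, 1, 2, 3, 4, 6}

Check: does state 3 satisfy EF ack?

Yes

EF ack: least fixpoint, start Z0 = {2, 3, 5}, add states with some successor in Z. Z1 = {0, 2, 3, 5}; fixed.
Sat(EF ack) = {0, 2, 3, 5}
3 ∈ Sat(EF ack) = {0, 2, 3, 5}, so the formula holds at 3.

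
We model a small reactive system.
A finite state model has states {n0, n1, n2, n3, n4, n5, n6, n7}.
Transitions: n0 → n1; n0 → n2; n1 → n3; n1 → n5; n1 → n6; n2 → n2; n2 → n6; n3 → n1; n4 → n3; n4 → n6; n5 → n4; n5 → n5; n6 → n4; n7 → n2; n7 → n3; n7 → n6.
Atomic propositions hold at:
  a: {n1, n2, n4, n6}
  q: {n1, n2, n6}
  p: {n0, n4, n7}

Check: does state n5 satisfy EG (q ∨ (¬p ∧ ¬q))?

Yes

Sat(¬p) = {n1, n2, n3, n5, n6}
Sat(¬q) = {n0, n3, n4, n5, n7}
Sat(¬p ∧ ¬q) = {n3, n5}
Sat(q ∨ (¬p ∧ ¬q)) = {n1, n2, n3, n5, n6}
EG (q ∨ (¬p ∧ ¬q)): greatest fixpoint, start Z0 = {n1, n2, n3, n5, n6}, keep only states in Sat with some successor in Z. Z1 = {n1, n2, n3, n5}; fixed.
Sat(EG (q ∨ (¬p ∧ ¬q))) = {n1, n2, n3, n5}
n5 ∈ Sat(EG (q ∨ (¬p ∧ ¬q))) = {n1, n2, n3, n5}, so the formula holds at n5.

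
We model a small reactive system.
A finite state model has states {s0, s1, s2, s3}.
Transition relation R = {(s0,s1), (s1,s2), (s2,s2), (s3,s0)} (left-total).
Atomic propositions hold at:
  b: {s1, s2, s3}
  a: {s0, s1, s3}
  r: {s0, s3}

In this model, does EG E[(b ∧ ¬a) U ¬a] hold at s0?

No

Sat(¬a) = {s2}
Sat(b ∧ ¬a) = {s2}
E[(b ∧ ¬a) U ¬a]: least fixpoint, start Z0 = Sat(¬a) = {s2}, add states in Sat(b ∧ ¬a) with some successor in Z. Already a fixed point.
Sat(E[(b ∧ ¬a) U ¬a]) = {s2}
EG E[(b ∧ ¬a) U ¬a]: greatest fixpoint, start Z0 = {s2}, keep only states in Sat with some successor in Z. Already a fixed point.
Sat(EG E[(b ∧ ¬a) U ¬a]) = {s2}
s0 ∉ Sat(EG E[(b ∧ ¬a) U ¬a]) = {s2}, so the formula does not hold at s0.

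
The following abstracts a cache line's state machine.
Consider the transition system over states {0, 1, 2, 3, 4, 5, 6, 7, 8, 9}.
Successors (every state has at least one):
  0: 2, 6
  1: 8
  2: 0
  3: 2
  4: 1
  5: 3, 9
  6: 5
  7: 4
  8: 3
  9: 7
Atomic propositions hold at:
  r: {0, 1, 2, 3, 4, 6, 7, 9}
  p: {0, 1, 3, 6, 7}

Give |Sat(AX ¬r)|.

Sat(¬r) = {5, 8}
Sat(AX ¬r) = {s : every successor in {5, 8}} = {1, 6}
|Sat(AX ¬r)| = |{1, 6}| = 2.

2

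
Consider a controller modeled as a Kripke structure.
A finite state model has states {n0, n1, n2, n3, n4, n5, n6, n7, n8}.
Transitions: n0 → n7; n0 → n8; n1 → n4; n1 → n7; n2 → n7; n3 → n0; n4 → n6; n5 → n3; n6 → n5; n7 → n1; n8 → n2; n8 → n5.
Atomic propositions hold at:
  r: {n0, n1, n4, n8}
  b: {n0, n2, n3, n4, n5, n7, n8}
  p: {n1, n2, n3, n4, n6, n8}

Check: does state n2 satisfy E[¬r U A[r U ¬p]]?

Sat(¬r) = {n2, n3, n5, n6, n7}
Sat(¬p) = {n0, n5, n7}
A[r U ¬p]: least fixpoint, start Z0 = Sat(¬p) = {n0, n5, n7}, add states in Sat(r) with every successor in Z. Already a fixed point.
Sat(A[r U ¬p]) = {n0, n5, n7}
E[¬r U A[r U ¬p]]: least fixpoint, start Z0 = Sat(A[r U ¬p]) = {n0, n5, n7}, add states in Sat(¬r) with some successor in Z. Z1 = {n0, n2, n3, n5, n6, n7}; fixed.
Sat(E[¬r U A[r U ¬p]]) = {n0, n2, n3, n5, n6, n7}
n2 ∈ Sat(E[¬r U A[r U ¬p]]) = {n0, n2, n3, n5, n6, n7}, so the formula holds at n2.

Yes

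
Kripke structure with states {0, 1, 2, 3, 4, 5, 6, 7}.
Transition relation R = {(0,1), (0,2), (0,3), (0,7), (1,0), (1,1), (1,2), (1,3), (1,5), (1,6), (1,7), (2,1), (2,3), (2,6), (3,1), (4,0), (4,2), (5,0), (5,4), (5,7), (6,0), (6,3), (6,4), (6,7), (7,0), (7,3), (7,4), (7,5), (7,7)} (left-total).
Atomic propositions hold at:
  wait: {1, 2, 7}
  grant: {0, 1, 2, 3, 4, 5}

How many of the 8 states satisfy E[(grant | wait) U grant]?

Sat(grant | wait) = {0, 1, 2, 3, 4, 5, 7}
E[(grant | wait) U grant]: least fixpoint, start Z0 = Sat(grant) = {0, 1, 2, 3, 4, 5}, add states in Sat(grant | wait) with some successor in Z. Z1 = {0, 1, 2, 3, 4, 5, 7}; fixed.
Sat(E[(grant | wait) U grant]) = {0, 1, 2, 3, 4, 5, 7}
|Sat(E[(grant | wait) U grant])| = |{0, 1, 2, 3, 4, 5, 7}| = 7.

7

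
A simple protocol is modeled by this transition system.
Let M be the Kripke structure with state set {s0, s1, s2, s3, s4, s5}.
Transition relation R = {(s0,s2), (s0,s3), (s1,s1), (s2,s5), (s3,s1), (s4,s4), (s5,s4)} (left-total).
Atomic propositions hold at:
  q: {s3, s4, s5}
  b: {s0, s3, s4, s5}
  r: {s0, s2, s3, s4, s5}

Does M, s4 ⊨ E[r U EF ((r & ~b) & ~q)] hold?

No

Sat(~b) = {s1, s2}
Sat(r & ~b) = {s2}
Sat(~q) = {s0, s1, s2}
Sat((r & ~b) & ~q) = {s2}
EF ((r & ~b) & ~q): least fixpoint, start Z0 = {s2}, add states with some successor in Z. Z1 = {s0, s2}; fixed.
Sat(EF ((r & ~b) & ~q)) = {s0, s2}
E[r U EF ((r & ~b) & ~q)]: least fixpoint, start Z0 = Sat(EF ((r & ~b) & ~q)) = {s0, s2}, add states in Sat(r) with some successor in Z. Already a fixed point.
Sat(E[r U EF ((r & ~b) & ~q)]) = {s0, s2}
s4 ∉ Sat(E[r U EF ((r & ~b) & ~q)]) = {s0, s2}, so the formula does not hold at s4.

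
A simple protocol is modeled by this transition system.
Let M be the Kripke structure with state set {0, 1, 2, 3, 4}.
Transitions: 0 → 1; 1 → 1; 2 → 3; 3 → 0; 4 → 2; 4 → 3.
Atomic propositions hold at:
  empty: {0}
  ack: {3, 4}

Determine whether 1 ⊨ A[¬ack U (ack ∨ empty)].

Sat(¬ack) = {0, 1, 2}
Sat(ack ∨ empty) = {0, 3, 4}
A[¬ack U (ack ∨ empty)]: least fixpoint, start Z0 = Sat((ack ∨ empty)) = {0, 3, 4}, add states in Sat(¬ack) with every successor in Z. Z1 = {0, 2, 3, 4}; fixed.
Sat(A[¬ack U (ack ∨ empty)]) = {0, 2, 3, 4}
1 ∉ Sat(A[¬ack U (ack ∨ empty)]) = {0, 2, 3, 4}, so the formula does not hold at 1.

No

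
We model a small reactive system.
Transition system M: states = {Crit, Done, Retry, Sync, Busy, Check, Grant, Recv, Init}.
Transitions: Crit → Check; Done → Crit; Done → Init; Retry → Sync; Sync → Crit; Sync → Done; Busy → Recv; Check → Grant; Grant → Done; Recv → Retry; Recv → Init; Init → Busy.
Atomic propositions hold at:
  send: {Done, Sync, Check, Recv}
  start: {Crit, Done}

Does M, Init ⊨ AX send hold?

Sat(AX send) = {s : every successor in {Done, Sync, Check, Recv}} = {Crit, Retry, Busy, Grant}
Init ∉ Sat(AX send) = {Crit, Retry, Busy, Grant}, so the formula does not hold at Init.

No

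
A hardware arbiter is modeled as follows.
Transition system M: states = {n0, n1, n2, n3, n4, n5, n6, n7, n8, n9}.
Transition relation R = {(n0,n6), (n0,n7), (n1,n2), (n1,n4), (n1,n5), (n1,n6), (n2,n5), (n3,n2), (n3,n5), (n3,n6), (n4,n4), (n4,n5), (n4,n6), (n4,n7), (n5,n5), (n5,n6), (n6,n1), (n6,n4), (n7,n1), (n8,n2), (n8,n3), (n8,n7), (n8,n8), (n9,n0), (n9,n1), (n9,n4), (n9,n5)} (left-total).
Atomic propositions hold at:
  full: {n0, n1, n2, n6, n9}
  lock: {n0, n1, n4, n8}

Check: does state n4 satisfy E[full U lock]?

E[full U lock]: least fixpoint, start Z0 = Sat(lock) = {n0, n1, n4, n8}, add states in Sat(full) with some successor in Z. Z1 = {n0, n1, n4, n6, n8, n9}; fixed.
Sat(E[full U lock]) = {n0, n1, n4, n6, n8, n9}
n4 ∈ Sat(E[full U lock]) = {n0, n1, n4, n6, n8, n9}, so the formula holds at n4.

Yes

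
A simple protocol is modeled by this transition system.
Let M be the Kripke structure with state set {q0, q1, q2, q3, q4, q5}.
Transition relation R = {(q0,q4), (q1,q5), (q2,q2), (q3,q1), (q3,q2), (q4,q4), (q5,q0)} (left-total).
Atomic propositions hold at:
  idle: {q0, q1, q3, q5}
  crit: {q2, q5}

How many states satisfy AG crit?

AG crit: greatest fixpoint, start Z0 = {q2, q5}, keep only states in Sat with every successor in Z. Z1 = {q2}; fixed.
Sat(AG crit) = {q2}
|Sat(AG crit)| = |{q2}| = 1.

1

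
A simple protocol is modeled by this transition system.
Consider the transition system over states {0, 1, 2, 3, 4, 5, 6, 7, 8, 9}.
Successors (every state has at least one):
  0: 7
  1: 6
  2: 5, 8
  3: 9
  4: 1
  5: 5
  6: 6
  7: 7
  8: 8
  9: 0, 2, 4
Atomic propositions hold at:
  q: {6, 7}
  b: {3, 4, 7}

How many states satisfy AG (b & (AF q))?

AF q: least fixpoint, start Z0 = {6, 7}, add states with every successor in Z. Z1 = {0, 1, 6, 7}; Z2 = {0, 1, 4, 6, 7}; fixed.
Sat(AF q) = {0, 1, 4, 6, 7}
Sat(b & (AF q)) = {4, 7}
AG (b & (AF q)): greatest fixpoint, start Z0 = {4, 7}, keep only states in Sat with every successor in Z. Z1 = {7}; fixed.
Sat(AG (b & (AF q))) = {7}
|Sat(AG (b & (AF q)))| = |{7}| = 1.

1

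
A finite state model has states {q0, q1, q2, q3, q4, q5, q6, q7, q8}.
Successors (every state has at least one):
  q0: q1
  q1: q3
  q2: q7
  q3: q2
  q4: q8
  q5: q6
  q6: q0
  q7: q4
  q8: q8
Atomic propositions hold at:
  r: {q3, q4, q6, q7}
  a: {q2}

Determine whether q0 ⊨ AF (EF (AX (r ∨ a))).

Sat(r ∨ a) = {q2, q3, q4, q6, q7}
Sat(AX (r ∨ a)) = {s : every successor in {q2, q3, q4, q6, q7}} = {q1, q2, q3, q5, q7}
EF (AX (r ∨ a)): least fixpoint, start Z0 = {q1, q2, q3, q5, q7}, add states with some successor in Z. Z1 = {q0, q1, q2, q3, q5, q7}; Z2 = {q0, q1, q2, q3, q5, q6, q7}; fixed.
Sat(EF (AX (r ∨ a))) = {q0, q1, q2, q3, q5, q6, q7}
AF (EF (AX (r ∨ a))): least fixpoint, start Z0 = {q0, q1, q2, q3, q5, q6, q7}, add states with every successor in Z. Already a fixed point.
Sat(AF (EF (AX (r ∨ a)))) = {q0, q1, q2, q3, q5, q6, q7}
q0 ∈ Sat(AF (EF (AX (r ∨ a)))) = {q0, q1, q2, q3, q5, q6, q7}, so the formula holds at q0.

Yes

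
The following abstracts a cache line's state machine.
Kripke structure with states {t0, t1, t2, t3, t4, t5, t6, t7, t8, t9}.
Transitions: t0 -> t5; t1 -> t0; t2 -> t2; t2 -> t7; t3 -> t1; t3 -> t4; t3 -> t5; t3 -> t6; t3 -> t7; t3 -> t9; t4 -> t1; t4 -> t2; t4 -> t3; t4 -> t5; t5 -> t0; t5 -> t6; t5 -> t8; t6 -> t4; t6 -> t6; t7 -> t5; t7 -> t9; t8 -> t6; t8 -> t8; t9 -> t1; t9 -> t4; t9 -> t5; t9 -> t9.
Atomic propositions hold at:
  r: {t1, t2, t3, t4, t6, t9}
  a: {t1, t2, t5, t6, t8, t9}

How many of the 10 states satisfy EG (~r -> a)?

7

Sat(~r) = {t0, t5, t7, t8}
Sat(~r -> a) = {t1, t2, t3, t4, t5, t6, t8, t9}
EG (~r -> a): greatest fixpoint, start Z0 = {t1, t2, t3, t4, t5, t6, t8, t9}, keep only states in Sat with some successor in Z. Z1 = {t2, t3, t4, t5, t6, t8, t9}; fixed.
Sat(EG (~r -> a)) = {t2, t3, t4, t5, t6, t8, t9}
|Sat(EG (~r -> a))| = |{t2, t3, t4, t5, t6, t8, t9}| = 7.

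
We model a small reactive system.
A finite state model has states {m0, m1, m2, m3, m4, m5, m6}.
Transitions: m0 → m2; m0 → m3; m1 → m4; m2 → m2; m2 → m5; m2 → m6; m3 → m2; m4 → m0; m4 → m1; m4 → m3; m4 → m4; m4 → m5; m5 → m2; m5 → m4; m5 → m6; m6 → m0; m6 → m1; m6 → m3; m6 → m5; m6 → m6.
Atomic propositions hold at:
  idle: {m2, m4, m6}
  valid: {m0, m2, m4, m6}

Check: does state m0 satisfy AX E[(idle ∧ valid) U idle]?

No

Sat(idle ∧ valid) = {m2, m4, m6}
E[(idle ∧ valid) U idle]: least fixpoint, start Z0 = Sat(idle) = {m2, m4, m6}, add states in Sat(idle ∧ valid) with some successor in Z. Already a fixed point.
Sat(E[(idle ∧ valid) U idle]) = {m2, m4, m6}
Sat(AX E[(idle ∧ valid) U idle]) = {s : every successor in {m2, m4, m6}} = {m1, m3, m5}
m0 ∉ Sat(AX E[(idle ∧ valid) U idle]) = {m1, m3, m5}, so the formula does not hold at m0.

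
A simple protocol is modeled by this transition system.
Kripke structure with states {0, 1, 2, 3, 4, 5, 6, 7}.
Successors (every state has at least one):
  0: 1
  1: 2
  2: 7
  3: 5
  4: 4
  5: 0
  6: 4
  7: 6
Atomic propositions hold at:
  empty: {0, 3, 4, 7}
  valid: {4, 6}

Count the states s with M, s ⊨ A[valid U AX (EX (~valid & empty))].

2

Sat(~valid) = {0, 1, 2, 3, 5, 7}
Sat(~valid & empty) = {0, 3, 7}
Sat(EX (~valid & empty)) = {s : some successor in {0, 3, 7}} = {2, 5}
Sat(AX (EX (~valid & empty))) = {s : every successor in {2, 5}} = {1, 3}
A[valid U AX (EX (~valid & empty))]: least fixpoint, start Z0 = Sat(AX (EX (~valid & empty))) = {1, 3}, add states in Sat(valid) with every successor in Z. Already a fixed point.
Sat(A[valid U AX (EX (~valid & empty))]) = {1, 3}
|Sat(A[valid U AX (EX (~valid & empty))])| = |{1, 3}| = 2.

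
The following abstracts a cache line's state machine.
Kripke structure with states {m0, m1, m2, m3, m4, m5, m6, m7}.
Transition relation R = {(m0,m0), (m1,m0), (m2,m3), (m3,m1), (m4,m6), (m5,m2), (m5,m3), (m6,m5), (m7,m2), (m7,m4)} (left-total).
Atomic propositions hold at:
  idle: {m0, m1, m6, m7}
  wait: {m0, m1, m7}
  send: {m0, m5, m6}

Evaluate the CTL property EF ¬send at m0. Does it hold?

No

Sat(¬send) = {m1, m2, m3, m4, m7}
EF ¬send: least fixpoint, start Z0 = {m1, m2, m3, m4, m7}, add states with some successor in Z. Z1 = {m1, m2, m3, m4, m5, m7}; Z2 = {m1, m2, m3, m4, m5, m6, m7}; fixed.
Sat(EF ¬send) = {m1, m2, m3, m4, m5, m6, m7}
m0 ∉ Sat(EF ¬send) = {m1, m2, m3, m4, m5, m6, m7}, so the formula does not hold at m0.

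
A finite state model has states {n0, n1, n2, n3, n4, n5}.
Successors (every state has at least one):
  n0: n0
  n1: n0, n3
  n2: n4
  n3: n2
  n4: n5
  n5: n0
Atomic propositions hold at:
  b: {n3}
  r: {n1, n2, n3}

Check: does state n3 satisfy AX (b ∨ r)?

Sat(b ∨ r) = {n1, n2, n3}
Sat(AX (b ∨ r)) = {s : every successor in {n1, n2, n3}} = {n3}
n3 ∈ Sat(AX (b ∨ r)) = {n3}, so the formula holds at n3.

Yes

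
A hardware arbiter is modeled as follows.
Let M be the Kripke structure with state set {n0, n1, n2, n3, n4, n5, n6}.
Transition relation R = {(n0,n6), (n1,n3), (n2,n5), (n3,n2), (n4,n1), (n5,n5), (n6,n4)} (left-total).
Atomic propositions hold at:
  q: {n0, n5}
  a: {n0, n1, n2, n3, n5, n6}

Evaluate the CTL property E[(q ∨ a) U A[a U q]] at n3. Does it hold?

Yes

Sat(q ∨ a) = {n0, n1, n2, n3, n5, n6}
A[a U q]: least fixpoint, start Z0 = Sat(q) = {n0, n5}, add states in Sat(a) with every successor in Z. Z1 = {n0, n2, n5}; Z2 = {n0, n2, n3, n5}; Z3 = {n0, n1, n2, n3, n5}; fixed.
Sat(A[a U q]) = {n0, n1, n2, n3, n5}
E[(q ∨ a) U A[a U q]]: least fixpoint, start Z0 = Sat(A[a U q]) = {n0, n1, n2, n3, n5}, add states in Sat(q ∨ a) with some successor in Z. Already a fixed point.
Sat(E[(q ∨ a) U A[a U q]]) = {n0, n1, n2, n3, n5}
n3 ∈ Sat(E[(q ∨ a) U A[a U q]]) = {n0, n1, n2, n3, n5}, so the formula holds at n3.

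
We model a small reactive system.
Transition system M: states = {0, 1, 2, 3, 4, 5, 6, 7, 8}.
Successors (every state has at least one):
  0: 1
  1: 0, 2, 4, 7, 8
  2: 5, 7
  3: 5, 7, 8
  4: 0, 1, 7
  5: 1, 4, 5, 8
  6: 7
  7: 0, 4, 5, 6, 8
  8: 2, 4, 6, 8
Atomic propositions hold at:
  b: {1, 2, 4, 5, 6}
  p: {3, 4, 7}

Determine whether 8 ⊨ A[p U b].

A[p U b]: least fixpoint, start Z0 = Sat(b) = {1, 2, 4, 5, 6}, add states in Sat(p) with every successor in Z. Already a fixed point.
Sat(A[p U b]) = {1, 2, 4, 5, 6}
8 ∉ Sat(A[p U b]) = {1, 2, 4, 5, 6}, so the formula does not hold at 8.

No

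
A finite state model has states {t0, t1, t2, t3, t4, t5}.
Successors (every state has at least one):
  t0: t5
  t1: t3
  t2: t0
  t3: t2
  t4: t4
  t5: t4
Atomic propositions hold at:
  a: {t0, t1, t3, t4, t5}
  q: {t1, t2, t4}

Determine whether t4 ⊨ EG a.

Yes

EG a: greatest fixpoint, start Z0 = {t0, t1, t3, t4, t5}, keep only states in Sat with some successor in Z. Z1 = {t0, t1, t4, t5}; Z2 = {t0, t4, t5}; fixed.
Sat(EG a) = {t0, t4, t5}
t4 ∈ Sat(EG a) = {t0, t4, t5}, so the formula holds at t4.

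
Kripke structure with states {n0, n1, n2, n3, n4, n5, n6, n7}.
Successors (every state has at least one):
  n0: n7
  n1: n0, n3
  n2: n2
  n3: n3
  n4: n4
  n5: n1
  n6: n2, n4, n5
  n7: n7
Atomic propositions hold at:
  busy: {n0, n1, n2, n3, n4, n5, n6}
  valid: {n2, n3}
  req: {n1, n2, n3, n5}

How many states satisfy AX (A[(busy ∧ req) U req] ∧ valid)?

Sat(busy ∧ req) = {n1, n2, n3, n5}
A[(busy ∧ req) U req]: least fixpoint, start Z0 = Sat(req) = {n1, n2, n3, n5}, add states in Sat(busy ∧ req) with every successor in Z. Already a fixed point.
Sat(A[(busy ∧ req) U req]) = {n1, n2, n3, n5}
Sat(A[(busy ∧ req) U req] ∧ valid) = {n2, n3}
Sat(AX (A[(busy ∧ req) U req] ∧ valid)) = {s : every successor in {n2, n3}} = {n2, n3}
|Sat(AX (A[(busy ∧ req) U req] ∧ valid))| = |{n2, n3}| = 2.

2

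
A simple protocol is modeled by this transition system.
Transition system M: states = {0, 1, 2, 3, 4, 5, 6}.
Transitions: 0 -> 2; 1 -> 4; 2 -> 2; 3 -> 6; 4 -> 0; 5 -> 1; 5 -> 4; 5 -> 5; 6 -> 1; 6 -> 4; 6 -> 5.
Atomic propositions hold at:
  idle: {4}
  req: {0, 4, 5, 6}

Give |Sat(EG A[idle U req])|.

2

A[idle U req]: least fixpoint, start Z0 = Sat(req) = {0, 4, 5, 6}, add states in Sat(idle) with every successor in Z. Already a fixed point.
Sat(A[idle U req]) = {0, 4, 5, 6}
EG A[idle U req]: greatest fixpoint, start Z0 = {0, 4, 5, 6}, keep only states in Sat with some successor in Z. Z1 = {4, 5, 6}; Z2 = {5, 6}; fixed.
Sat(EG A[idle U req]) = {5, 6}
|Sat(EG A[idle U req])| = |{5, 6}| = 2.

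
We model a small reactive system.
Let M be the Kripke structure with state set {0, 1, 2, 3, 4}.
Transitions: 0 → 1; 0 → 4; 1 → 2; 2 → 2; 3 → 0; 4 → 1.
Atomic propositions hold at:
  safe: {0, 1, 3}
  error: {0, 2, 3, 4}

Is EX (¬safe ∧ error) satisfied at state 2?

Yes

Sat(¬safe) = {2, 4}
Sat(¬safe ∧ error) = {2, 4}
Sat(EX (¬safe ∧ error)) = {s : some successor in {2, 4}} = {0, 1, 2}
2 ∈ Sat(EX (¬safe ∧ error)) = {0, 1, 2}, so the formula holds at 2.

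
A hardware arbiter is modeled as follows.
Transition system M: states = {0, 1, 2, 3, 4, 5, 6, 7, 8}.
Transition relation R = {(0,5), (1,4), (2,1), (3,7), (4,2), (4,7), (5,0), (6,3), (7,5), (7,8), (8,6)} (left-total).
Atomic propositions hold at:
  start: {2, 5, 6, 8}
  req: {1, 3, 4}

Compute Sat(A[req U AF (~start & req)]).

Sat(~start) = {0, 1, 3, 4, 7}
Sat(~start & req) = {1, 3, 4}
AF (~start & req): least fixpoint, start Z0 = {1, 3, 4}, add states with every successor in Z. Z1 = {1, 2, 3, 4, 6}; Z2 = {1, 2, 3, 4, 6, 8}; fixed.
Sat(AF (~start & req)) = {1, 2, 3, 4, 6, 8}
A[req U AF (~start & req)]: least fixpoint, start Z0 = Sat(AF (~start & req)) = {1, 2, 3, 4, 6, 8}, add states in Sat(req) with every successor in Z. Already a fixed point.
Sat(A[req U AF (~start & req)]) = {1, 2, 3, 4, 6, 8}

{1, 2, 3, 4, 6, 8}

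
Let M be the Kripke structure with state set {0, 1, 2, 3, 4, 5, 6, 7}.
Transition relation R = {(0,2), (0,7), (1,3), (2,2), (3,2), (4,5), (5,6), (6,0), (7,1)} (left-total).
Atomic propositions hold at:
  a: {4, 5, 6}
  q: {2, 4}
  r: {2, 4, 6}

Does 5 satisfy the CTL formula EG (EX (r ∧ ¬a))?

No

Sat(¬a) = {0, 1, 2, 3, 7}
Sat(r ∧ ¬a) = {2}
Sat(EX (r ∧ ¬a)) = {s : some successor in {2}} = {0, 2, 3}
EG (EX (r ∧ ¬a)): greatest fixpoint, start Z0 = {0, 2, 3}, keep only states in Sat with some successor in Z. Already a fixed point.
Sat(EG (EX (r ∧ ¬a))) = {0, 2, 3}
5 ∉ Sat(EG (EX (r ∧ ¬a))) = {0, 2, 3}, so the formula does not hold at 5.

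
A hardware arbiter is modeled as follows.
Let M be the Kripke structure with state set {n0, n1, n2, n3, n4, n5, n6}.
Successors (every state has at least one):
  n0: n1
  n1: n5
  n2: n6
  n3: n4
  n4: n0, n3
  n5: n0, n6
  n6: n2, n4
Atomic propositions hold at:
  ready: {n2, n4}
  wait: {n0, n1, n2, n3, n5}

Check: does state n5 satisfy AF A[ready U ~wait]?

No

Sat(~wait) = {n4, n6}
A[ready U ~wait]: least fixpoint, start Z0 = Sat(~wait) = {n4, n6}, add states in Sat(ready) with every successor in Z. Z1 = {n2, n4, n6}; fixed.
Sat(A[ready U ~wait]) = {n2, n4, n6}
AF A[ready U ~wait]: least fixpoint, start Z0 = {n2, n4, n6}, add states with every successor in Z. Z1 = {n2, n3, n4, n6}; fixed.
Sat(AF A[ready U ~wait]) = {n2, n3, n4, n6}
n5 ∉ Sat(AF A[ready U ~wait]) = {n2, n3, n4, n6}, so the formula does not hold at n5.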